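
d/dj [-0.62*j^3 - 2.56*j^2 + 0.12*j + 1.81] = -1.86*j^2 - 5.12*j + 0.12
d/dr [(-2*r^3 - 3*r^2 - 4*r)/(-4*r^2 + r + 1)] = (8*r^4 - 4*r^3 - 25*r^2 - 6*r - 4)/(16*r^4 - 8*r^3 - 7*r^2 + 2*r + 1)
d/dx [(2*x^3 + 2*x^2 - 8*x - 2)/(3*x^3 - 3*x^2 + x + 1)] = 2*(-6*x^4 + 26*x^3 + x^2 - 4*x - 3)/(9*x^6 - 18*x^5 + 15*x^4 - 5*x^2 + 2*x + 1)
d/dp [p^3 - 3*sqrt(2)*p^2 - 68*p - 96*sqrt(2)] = 3*p^2 - 6*sqrt(2)*p - 68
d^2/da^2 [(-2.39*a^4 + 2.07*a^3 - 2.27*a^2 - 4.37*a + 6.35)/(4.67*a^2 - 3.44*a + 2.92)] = (-104.246542*a^6 + 230.369232*a^5 - 365.2398*a^4 + 113.105582*a^3 + 647.35329*a^2 - 148.624584*a - 149.396968)/(101.847563*a^6 - 225.067848*a^5 + 356.8347*a^4 - 322.16288*a^3 + 223.1172*a^2 - 87.992448*a + 24.897088)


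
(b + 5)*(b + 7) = b^2 + 12*b + 35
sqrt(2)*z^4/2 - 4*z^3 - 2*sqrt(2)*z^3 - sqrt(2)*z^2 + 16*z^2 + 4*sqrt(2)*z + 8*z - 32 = (z - 4)*(z - 4*sqrt(2))*(z - sqrt(2))*(sqrt(2)*z/2 + 1)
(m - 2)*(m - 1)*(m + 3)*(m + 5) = m^4 + 5*m^3 - 7*m^2 - 29*m + 30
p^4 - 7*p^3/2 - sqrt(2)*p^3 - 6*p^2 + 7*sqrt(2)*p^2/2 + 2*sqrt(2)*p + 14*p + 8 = (p - 4)*(p + 1/2)*(p - 2*sqrt(2))*(p + sqrt(2))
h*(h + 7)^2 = h^3 + 14*h^2 + 49*h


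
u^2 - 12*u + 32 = (u - 8)*(u - 4)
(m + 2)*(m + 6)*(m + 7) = m^3 + 15*m^2 + 68*m + 84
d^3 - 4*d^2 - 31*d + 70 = (d - 7)*(d - 2)*(d + 5)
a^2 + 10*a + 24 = (a + 4)*(a + 6)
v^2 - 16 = (v - 4)*(v + 4)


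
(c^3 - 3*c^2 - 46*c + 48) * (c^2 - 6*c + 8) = c^5 - 9*c^4 - 20*c^3 + 300*c^2 - 656*c + 384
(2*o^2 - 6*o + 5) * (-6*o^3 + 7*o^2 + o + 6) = -12*o^5 + 50*o^4 - 70*o^3 + 41*o^2 - 31*o + 30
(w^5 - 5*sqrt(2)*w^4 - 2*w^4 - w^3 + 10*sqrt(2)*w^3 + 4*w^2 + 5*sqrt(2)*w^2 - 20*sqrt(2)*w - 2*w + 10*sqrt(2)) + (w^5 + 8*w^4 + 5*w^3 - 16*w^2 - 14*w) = 2*w^5 - 5*sqrt(2)*w^4 + 6*w^4 + 4*w^3 + 10*sqrt(2)*w^3 - 12*w^2 + 5*sqrt(2)*w^2 - 20*sqrt(2)*w - 16*w + 10*sqrt(2)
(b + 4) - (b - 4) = 8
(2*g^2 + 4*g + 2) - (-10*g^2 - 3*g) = 12*g^2 + 7*g + 2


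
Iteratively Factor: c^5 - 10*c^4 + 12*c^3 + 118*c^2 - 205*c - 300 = (c - 5)*(c^4 - 5*c^3 - 13*c^2 + 53*c + 60) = (c - 5)*(c + 3)*(c^3 - 8*c^2 + 11*c + 20) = (c - 5)*(c + 1)*(c + 3)*(c^2 - 9*c + 20) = (c - 5)*(c - 4)*(c + 1)*(c + 3)*(c - 5)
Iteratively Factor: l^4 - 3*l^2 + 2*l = (l)*(l^3 - 3*l + 2) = l*(l - 1)*(l^2 + l - 2) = l*(l - 1)^2*(l + 2)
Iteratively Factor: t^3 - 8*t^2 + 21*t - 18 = (t - 3)*(t^2 - 5*t + 6) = (t - 3)^2*(t - 2)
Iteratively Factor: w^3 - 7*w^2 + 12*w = (w - 3)*(w^2 - 4*w) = (w - 4)*(w - 3)*(w)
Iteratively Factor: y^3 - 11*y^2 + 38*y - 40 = (y - 5)*(y^2 - 6*y + 8) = (y - 5)*(y - 4)*(y - 2)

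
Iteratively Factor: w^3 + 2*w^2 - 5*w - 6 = (w + 1)*(w^2 + w - 6) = (w + 1)*(w + 3)*(w - 2)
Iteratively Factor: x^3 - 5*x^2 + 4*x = (x)*(x^2 - 5*x + 4) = x*(x - 1)*(x - 4)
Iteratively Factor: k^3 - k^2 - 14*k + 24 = (k - 2)*(k^2 + k - 12) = (k - 2)*(k + 4)*(k - 3)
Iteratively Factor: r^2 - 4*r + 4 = (r - 2)*(r - 2)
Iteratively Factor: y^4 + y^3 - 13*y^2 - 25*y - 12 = (y - 4)*(y^3 + 5*y^2 + 7*y + 3) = (y - 4)*(y + 1)*(y^2 + 4*y + 3) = (y - 4)*(y + 1)^2*(y + 3)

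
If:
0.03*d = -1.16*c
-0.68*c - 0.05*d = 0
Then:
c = 0.00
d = 0.00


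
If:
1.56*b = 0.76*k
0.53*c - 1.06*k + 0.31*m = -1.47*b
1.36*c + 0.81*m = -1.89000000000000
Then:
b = -0.00802188884502347*m - 1.04357481247533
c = -0.595588235294118*m - 1.38970588235294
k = -0.0164659823661008*m - 2.14207461508093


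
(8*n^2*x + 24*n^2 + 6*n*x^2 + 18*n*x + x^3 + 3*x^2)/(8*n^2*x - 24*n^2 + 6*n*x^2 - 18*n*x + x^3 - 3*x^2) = (x + 3)/(x - 3)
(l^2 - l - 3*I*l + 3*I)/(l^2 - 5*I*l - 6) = (l - 1)/(l - 2*I)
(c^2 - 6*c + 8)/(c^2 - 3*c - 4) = (c - 2)/(c + 1)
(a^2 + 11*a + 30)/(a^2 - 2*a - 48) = (a + 5)/(a - 8)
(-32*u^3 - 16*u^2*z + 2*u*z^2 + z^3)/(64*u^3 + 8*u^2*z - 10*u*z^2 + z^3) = (4*u + z)/(-8*u + z)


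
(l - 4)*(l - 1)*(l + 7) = l^3 + 2*l^2 - 31*l + 28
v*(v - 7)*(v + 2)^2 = v^4 - 3*v^3 - 24*v^2 - 28*v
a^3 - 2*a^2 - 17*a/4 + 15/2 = (a - 5/2)*(a - 3/2)*(a + 2)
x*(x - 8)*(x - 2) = x^3 - 10*x^2 + 16*x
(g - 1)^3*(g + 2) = g^4 - g^3 - 3*g^2 + 5*g - 2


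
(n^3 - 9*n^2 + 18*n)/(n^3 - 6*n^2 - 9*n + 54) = n/(n + 3)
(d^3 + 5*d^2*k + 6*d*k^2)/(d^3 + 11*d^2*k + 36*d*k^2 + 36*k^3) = d/(d + 6*k)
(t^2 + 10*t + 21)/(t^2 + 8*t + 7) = (t + 3)/(t + 1)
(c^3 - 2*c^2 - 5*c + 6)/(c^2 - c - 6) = c - 1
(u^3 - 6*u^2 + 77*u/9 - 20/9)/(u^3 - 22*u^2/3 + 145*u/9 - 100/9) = (3*u - 1)/(3*u - 5)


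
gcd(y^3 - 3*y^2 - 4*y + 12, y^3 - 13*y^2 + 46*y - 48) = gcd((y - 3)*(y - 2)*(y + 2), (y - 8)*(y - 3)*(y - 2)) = y^2 - 5*y + 6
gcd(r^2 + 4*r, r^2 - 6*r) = r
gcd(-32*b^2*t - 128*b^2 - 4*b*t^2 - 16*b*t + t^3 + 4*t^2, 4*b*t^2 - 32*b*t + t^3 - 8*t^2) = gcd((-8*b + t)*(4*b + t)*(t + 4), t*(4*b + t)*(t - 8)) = 4*b + t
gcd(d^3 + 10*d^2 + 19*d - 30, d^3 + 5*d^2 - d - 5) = d^2 + 4*d - 5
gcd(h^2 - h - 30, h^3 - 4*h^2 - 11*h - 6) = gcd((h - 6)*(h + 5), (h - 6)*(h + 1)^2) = h - 6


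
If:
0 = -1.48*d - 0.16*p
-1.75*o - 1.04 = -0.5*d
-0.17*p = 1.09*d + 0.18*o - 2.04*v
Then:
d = -4.73239436619718*v - 0.248152444076222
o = -1.35211267605634*v - 0.665186412593206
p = 43.7746478873239*v + 2.29541010770505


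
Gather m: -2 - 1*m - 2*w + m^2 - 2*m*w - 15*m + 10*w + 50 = m^2 + m*(-2*w - 16) + 8*w + 48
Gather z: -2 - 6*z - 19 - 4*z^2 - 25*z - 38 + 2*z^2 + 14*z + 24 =-2*z^2 - 17*z - 35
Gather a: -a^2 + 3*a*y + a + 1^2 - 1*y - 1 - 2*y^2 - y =-a^2 + a*(3*y + 1) - 2*y^2 - 2*y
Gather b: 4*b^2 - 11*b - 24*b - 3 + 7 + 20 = 4*b^2 - 35*b + 24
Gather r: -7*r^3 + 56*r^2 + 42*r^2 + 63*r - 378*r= -7*r^3 + 98*r^2 - 315*r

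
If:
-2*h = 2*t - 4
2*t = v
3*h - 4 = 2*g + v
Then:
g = 1 - 5*v/4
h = 2 - v/2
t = v/2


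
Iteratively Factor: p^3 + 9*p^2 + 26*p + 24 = (p + 2)*(p^2 + 7*p + 12) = (p + 2)*(p + 3)*(p + 4)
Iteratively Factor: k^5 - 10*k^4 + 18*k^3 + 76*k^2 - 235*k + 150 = (k - 1)*(k^4 - 9*k^3 + 9*k^2 + 85*k - 150) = (k - 5)*(k - 1)*(k^3 - 4*k^2 - 11*k + 30) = (k - 5)*(k - 1)*(k + 3)*(k^2 - 7*k + 10) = (k - 5)^2*(k - 1)*(k + 3)*(k - 2)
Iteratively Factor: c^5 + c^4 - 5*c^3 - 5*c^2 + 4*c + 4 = (c + 2)*(c^4 - c^3 - 3*c^2 + c + 2) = (c + 1)*(c + 2)*(c^3 - 2*c^2 - c + 2) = (c - 2)*(c + 1)*(c + 2)*(c^2 - 1) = (c - 2)*(c + 1)^2*(c + 2)*(c - 1)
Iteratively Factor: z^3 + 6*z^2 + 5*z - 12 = (z + 4)*(z^2 + 2*z - 3) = (z - 1)*(z + 4)*(z + 3)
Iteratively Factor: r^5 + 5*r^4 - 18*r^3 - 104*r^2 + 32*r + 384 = (r - 4)*(r^4 + 9*r^3 + 18*r^2 - 32*r - 96) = (r - 4)*(r + 4)*(r^3 + 5*r^2 - 2*r - 24) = (r - 4)*(r + 4)^2*(r^2 + r - 6) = (r - 4)*(r - 2)*(r + 4)^2*(r + 3)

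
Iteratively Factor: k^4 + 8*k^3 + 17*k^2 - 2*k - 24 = (k + 4)*(k^3 + 4*k^2 + k - 6) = (k + 2)*(k + 4)*(k^2 + 2*k - 3) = (k + 2)*(k + 3)*(k + 4)*(k - 1)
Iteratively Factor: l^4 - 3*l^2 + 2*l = (l - 1)*(l^3 + l^2 - 2*l) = (l - 1)*(l + 2)*(l^2 - l) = (l - 1)^2*(l + 2)*(l)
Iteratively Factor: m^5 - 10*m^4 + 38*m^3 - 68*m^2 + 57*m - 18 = (m - 1)*(m^4 - 9*m^3 + 29*m^2 - 39*m + 18) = (m - 2)*(m - 1)*(m^3 - 7*m^2 + 15*m - 9) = (m - 2)*(m - 1)^2*(m^2 - 6*m + 9) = (m - 3)*(m - 2)*(m - 1)^2*(m - 3)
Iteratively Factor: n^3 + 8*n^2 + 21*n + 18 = (n + 2)*(n^2 + 6*n + 9) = (n + 2)*(n + 3)*(n + 3)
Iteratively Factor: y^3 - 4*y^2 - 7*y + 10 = (y - 5)*(y^2 + y - 2) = (y - 5)*(y + 2)*(y - 1)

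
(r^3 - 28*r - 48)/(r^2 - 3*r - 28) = (r^2 - 4*r - 12)/(r - 7)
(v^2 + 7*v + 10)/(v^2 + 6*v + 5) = (v + 2)/(v + 1)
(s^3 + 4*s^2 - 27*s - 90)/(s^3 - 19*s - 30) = (s + 6)/(s + 2)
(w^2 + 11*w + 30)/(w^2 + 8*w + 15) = (w + 6)/(w + 3)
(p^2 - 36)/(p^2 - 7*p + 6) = (p + 6)/(p - 1)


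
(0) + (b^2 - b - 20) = b^2 - b - 20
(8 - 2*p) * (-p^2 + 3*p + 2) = 2*p^3 - 14*p^2 + 20*p + 16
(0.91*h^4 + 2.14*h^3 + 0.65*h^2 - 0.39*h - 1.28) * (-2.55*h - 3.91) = -2.3205*h^5 - 9.0151*h^4 - 10.0249*h^3 - 1.547*h^2 + 4.7889*h + 5.0048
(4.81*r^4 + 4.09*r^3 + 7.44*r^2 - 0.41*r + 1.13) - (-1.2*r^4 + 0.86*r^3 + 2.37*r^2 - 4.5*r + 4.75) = 6.01*r^4 + 3.23*r^3 + 5.07*r^2 + 4.09*r - 3.62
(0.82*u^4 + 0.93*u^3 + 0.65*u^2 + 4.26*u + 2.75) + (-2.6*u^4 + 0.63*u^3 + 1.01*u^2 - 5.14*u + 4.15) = -1.78*u^4 + 1.56*u^3 + 1.66*u^2 - 0.88*u + 6.9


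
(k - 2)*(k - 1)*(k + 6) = k^3 + 3*k^2 - 16*k + 12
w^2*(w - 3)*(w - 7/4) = w^4 - 19*w^3/4 + 21*w^2/4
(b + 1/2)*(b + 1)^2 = b^3 + 5*b^2/2 + 2*b + 1/2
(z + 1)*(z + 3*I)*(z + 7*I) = z^3 + z^2 + 10*I*z^2 - 21*z + 10*I*z - 21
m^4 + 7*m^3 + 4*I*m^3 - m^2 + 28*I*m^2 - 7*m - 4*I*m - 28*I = (m - 1)*(m + 1)*(m + 7)*(m + 4*I)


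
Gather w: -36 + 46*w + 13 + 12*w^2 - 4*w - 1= 12*w^2 + 42*w - 24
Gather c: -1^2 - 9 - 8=-18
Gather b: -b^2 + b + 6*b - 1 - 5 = -b^2 + 7*b - 6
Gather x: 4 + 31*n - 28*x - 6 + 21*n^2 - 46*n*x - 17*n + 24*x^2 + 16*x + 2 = 21*n^2 + 14*n + 24*x^2 + x*(-46*n - 12)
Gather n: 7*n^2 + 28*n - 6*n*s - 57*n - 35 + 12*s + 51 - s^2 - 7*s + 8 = 7*n^2 + n*(-6*s - 29) - s^2 + 5*s + 24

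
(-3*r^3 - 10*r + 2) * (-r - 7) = 3*r^4 + 21*r^3 + 10*r^2 + 68*r - 14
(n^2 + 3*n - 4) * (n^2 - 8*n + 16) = n^4 - 5*n^3 - 12*n^2 + 80*n - 64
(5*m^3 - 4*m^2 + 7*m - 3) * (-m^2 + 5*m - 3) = -5*m^5 + 29*m^4 - 42*m^3 + 50*m^2 - 36*m + 9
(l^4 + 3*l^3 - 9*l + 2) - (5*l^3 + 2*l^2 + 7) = l^4 - 2*l^3 - 2*l^2 - 9*l - 5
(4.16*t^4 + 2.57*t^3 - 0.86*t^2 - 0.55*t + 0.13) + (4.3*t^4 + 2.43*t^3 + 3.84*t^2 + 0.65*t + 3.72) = 8.46*t^4 + 5.0*t^3 + 2.98*t^2 + 0.1*t + 3.85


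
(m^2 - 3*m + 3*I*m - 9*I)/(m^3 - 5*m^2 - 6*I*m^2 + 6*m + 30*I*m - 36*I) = (m + 3*I)/(m^2 + m*(-2 - 6*I) + 12*I)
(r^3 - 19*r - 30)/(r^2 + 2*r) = r - 2 - 15/r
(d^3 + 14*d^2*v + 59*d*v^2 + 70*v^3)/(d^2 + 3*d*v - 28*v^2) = (-d^2 - 7*d*v - 10*v^2)/(-d + 4*v)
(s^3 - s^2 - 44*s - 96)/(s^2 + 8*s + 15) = (s^2 - 4*s - 32)/(s + 5)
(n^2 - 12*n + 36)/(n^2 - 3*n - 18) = (n - 6)/(n + 3)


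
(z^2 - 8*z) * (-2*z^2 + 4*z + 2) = -2*z^4 + 20*z^3 - 30*z^2 - 16*z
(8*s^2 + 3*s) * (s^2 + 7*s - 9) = 8*s^4 + 59*s^3 - 51*s^2 - 27*s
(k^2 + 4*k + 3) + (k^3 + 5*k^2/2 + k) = k^3 + 7*k^2/2 + 5*k + 3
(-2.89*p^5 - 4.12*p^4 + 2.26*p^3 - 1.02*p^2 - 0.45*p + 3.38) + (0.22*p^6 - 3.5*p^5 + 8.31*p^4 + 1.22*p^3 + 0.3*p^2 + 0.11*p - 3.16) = 0.22*p^6 - 6.39*p^5 + 4.19*p^4 + 3.48*p^3 - 0.72*p^2 - 0.34*p + 0.22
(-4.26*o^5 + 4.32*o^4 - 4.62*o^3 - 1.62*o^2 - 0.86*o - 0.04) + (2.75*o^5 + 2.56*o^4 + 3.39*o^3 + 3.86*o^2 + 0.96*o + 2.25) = -1.51*o^5 + 6.88*o^4 - 1.23*o^3 + 2.24*o^2 + 0.1*o + 2.21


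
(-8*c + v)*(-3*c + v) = 24*c^2 - 11*c*v + v^2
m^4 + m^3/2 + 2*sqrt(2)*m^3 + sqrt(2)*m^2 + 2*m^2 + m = m*(m + sqrt(2))*(sqrt(2)*m/2 + 1)*(sqrt(2)*m + sqrt(2)/2)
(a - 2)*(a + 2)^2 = a^3 + 2*a^2 - 4*a - 8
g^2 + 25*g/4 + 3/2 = (g + 1/4)*(g + 6)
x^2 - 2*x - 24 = (x - 6)*(x + 4)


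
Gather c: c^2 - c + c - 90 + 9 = c^2 - 81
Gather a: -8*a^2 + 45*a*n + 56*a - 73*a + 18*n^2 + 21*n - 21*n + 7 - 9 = -8*a^2 + a*(45*n - 17) + 18*n^2 - 2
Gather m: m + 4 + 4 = m + 8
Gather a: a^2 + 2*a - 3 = a^2 + 2*a - 3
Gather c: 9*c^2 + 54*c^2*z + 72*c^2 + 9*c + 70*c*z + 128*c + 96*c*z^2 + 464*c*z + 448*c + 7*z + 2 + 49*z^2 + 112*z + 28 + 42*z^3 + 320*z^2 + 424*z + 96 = c^2*(54*z + 81) + c*(96*z^2 + 534*z + 585) + 42*z^3 + 369*z^2 + 543*z + 126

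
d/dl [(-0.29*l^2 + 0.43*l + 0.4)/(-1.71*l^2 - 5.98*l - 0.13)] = (2.4695*l^2 + 1.4434*l + 2.3361)/(2.9241*l^4 + 20.4516*l^3 + 36.205*l^2 + 1.5548*l + 0.0169)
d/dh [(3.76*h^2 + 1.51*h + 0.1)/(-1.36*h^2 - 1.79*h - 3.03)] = (-4.6768*h^2 - 22.5136*h - 4.3963)/(1.8496*h^4 + 4.8688*h^3 + 11.4457*h^2 + 10.8474*h + 9.1809)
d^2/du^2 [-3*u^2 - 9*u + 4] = -6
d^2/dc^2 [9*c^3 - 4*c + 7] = 54*c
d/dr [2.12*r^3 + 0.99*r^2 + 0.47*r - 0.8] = 6.36*r^2 + 1.98*r + 0.47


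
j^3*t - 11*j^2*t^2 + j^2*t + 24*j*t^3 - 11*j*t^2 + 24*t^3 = (j - 8*t)*(j - 3*t)*(j*t + t)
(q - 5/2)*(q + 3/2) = q^2 - q - 15/4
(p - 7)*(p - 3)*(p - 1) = p^3 - 11*p^2 + 31*p - 21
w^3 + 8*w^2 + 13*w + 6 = (w + 1)^2*(w + 6)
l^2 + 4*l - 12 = (l - 2)*(l + 6)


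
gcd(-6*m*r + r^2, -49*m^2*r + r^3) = r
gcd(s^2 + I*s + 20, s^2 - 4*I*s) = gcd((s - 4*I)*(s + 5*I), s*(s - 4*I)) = s - 4*I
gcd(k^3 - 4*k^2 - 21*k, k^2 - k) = k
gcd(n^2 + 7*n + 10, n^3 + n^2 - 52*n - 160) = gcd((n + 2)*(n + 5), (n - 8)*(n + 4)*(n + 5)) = n + 5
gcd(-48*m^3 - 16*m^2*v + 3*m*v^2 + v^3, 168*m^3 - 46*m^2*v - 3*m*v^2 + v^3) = -4*m + v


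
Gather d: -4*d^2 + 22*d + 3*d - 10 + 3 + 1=-4*d^2 + 25*d - 6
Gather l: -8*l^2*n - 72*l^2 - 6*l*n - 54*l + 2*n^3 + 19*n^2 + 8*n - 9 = l^2*(-8*n - 72) + l*(-6*n - 54) + 2*n^3 + 19*n^2 + 8*n - 9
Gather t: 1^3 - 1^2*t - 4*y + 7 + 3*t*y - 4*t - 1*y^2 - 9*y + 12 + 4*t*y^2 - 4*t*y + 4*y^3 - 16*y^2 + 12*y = t*(4*y^2 - y - 5) + 4*y^3 - 17*y^2 - y + 20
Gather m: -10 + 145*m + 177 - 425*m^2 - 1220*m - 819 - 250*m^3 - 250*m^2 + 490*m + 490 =-250*m^3 - 675*m^2 - 585*m - 162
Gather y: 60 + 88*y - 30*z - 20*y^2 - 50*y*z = -20*y^2 + y*(88 - 50*z) - 30*z + 60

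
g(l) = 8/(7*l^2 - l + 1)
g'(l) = 8*(1 - 14*l)/(7*l^2 - l + 1)^2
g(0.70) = 2.14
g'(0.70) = -5.06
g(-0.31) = 4.03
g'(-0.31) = 10.87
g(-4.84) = 0.05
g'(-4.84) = 0.02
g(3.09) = 0.12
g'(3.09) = -0.08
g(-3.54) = 0.09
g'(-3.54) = 0.05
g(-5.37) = 0.04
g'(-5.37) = 0.01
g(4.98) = 0.05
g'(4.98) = -0.02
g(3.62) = 0.09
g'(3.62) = -0.05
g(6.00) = 0.03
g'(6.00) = -0.01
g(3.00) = 0.13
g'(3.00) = -0.09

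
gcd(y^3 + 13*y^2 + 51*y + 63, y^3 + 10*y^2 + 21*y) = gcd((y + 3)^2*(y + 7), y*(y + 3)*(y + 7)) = y^2 + 10*y + 21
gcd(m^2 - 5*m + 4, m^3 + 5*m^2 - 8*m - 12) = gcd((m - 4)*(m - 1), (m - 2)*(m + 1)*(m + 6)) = 1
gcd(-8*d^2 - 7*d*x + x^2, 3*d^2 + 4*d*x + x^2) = d + x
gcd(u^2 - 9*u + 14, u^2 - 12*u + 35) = u - 7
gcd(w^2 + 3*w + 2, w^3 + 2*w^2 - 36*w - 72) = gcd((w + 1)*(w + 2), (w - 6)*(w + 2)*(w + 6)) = w + 2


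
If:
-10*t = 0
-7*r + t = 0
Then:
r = 0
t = 0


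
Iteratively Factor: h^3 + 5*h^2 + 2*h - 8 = (h + 4)*(h^2 + h - 2) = (h + 2)*(h + 4)*(h - 1)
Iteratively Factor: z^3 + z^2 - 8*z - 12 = (z + 2)*(z^2 - z - 6) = (z + 2)^2*(z - 3)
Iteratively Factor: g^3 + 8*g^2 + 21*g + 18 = (g + 3)*(g^2 + 5*g + 6) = (g + 2)*(g + 3)*(g + 3)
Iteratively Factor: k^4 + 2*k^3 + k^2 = (k + 1)*(k^3 + k^2) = k*(k + 1)*(k^2 + k) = k^2*(k + 1)*(k + 1)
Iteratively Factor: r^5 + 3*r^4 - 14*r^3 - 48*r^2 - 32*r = (r + 4)*(r^4 - r^3 - 10*r^2 - 8*r) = (r + 1)*(r + 4)*(r^3 - 2*r^2 - 8*r) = r*(r + 1)*(r + 4)*(r^2 - 2*r - 8) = r*(r + 1)*(r + 2)*(r + 4)*(r - 4)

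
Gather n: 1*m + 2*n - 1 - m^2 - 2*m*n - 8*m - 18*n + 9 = -m^2 - 7*m + n*(-2*m - 16) + 8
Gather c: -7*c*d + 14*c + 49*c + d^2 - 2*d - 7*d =c*(63 - 7*d) + d^2 - 9*d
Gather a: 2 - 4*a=2 - 4*a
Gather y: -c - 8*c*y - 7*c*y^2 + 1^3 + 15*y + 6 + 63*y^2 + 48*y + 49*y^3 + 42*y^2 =-c + 49*y^3 + y^2*(105 - 7*c) + y*(63 - 8*c) + 7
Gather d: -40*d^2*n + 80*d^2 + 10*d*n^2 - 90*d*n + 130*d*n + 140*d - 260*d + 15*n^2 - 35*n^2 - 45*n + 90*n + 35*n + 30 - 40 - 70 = d^2*(80 - 40*n) + d*(10*n^2 + 40*n - 120) - 20*n^2 + 80*n - 80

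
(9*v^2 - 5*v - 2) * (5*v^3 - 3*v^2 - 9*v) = 45*v^5 - 52*v^4 - 76*v^3 + 51*v^2 + 18*v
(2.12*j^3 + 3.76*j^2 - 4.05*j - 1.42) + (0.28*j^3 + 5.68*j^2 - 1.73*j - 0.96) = 2.4*j^3 + 9.44*j^2 - 5.78*j - 2.38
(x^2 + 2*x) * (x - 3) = x^3 - x^2 - 6*x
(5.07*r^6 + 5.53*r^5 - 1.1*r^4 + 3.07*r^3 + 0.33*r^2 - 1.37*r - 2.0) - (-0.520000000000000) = 5.07*r^6 + 5.53*r^5 - 1.1*r^4 + 3.07*r^3 + 0.33*r^2 - 1.37*r - 1.48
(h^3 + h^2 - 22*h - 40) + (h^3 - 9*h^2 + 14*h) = 2*h^3 - 8*h^2 - 8*h - 40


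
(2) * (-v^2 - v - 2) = -2*v^2 - 2*v - 4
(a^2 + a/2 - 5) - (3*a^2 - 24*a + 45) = -2*a^2 + 49*a/2 - 50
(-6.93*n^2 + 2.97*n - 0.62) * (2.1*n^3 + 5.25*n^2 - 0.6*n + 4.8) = -14.553*n^5 - 30.1455*n^4 + 18.4485*n^3 - 38.301*n^2 + 14.628*n - 2.976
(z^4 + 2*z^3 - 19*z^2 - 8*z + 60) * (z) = z^5 + 2*z^4 - 19*z^3 - 8*z^2 + 60*z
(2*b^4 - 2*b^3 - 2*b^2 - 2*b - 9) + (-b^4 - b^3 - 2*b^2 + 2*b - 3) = b^4 - 3*b^3 - 4*b^2 - 12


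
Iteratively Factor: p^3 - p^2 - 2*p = (p - 2)*(p^2 + p) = (p - 2)*(p + 1)*(p)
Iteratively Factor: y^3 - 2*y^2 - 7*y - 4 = (y + 1)*(y^2 - 3*y - 4) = (y - 4)*(y + 1)*(y + 1)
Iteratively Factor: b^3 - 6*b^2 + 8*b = (b)*(b^2 - 6*b + 8) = b*(b - 4)*(b - 2)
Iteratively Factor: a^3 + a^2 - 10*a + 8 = (a + 4)*(a^2 - 3*a + 2) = (a - 1)*(a + 4)*(a - 2)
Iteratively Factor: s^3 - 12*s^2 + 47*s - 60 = (s - 4)*(s^2 - 8*s + 15) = (s - 5)*(s - 4)*(s - 3)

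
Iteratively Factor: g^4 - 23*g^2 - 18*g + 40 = (g + 4)*(g^3 - 4*g^2 - 7*g + 10) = (g - 5)*(g + 4)*(g^2 + g - 2) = (g - 5)*(g + 2)*(g + 4)*(g - 1)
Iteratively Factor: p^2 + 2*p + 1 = (p + 1)*(p + 1)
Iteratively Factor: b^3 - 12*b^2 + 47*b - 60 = (b - 5)*(b^2 - 7*b + 12) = (b - 5)*(b - 4)*(b - 3)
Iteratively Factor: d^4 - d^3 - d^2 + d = (d - 1)*(d^3 - d) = (d - 1)^2*(d^2 + d) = d*(d - 1)^2*(d + 1)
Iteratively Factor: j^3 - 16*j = (j + 4)*(j^2 - 4*j) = j*(j + 4)*(j - 4)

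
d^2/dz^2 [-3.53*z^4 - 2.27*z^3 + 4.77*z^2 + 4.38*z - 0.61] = -42.36*z^2 - 13.62*z + 9.54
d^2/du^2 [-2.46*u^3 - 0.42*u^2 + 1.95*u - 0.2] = -14.76*u - 0.84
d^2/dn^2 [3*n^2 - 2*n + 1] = 6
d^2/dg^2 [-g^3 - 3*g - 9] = -6*g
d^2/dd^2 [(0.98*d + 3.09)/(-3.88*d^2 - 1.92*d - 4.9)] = (-(0.98*d + 3.09)*(7.76*d + 1.92)*(15.52*d + 3.84) + (22.8144*d + 27.7416)*(3.88*d^2 + 1.92*d + 4.9))/(3.88*d^2 + 1.92*d + 4.9)^3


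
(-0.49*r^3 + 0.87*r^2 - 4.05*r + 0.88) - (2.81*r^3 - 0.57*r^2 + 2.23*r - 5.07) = -3.3*r^3 + 1.44*r^2 - 6.28*r + 5.95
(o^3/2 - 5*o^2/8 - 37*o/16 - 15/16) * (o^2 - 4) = o^5/2 - 5*o^4/8 - 69*o^3/16 + 25*o^2/16 + 37*o/4 + 15/4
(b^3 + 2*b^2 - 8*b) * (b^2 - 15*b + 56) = b^5 - 13*b^4 + 18*b^3 + 232*b^2 - 448*b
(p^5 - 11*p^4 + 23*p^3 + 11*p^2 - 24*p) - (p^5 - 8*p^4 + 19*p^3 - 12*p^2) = -3*p^4 + 4*p^3 + 23*p^2 - 24*p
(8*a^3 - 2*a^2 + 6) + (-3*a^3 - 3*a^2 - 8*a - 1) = 5*a^3 - 5*a^2 - 8*a + 5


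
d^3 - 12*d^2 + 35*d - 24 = (d - 8)*(d - 3)*(d - 1)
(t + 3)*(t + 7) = t^2 + 10*t + 21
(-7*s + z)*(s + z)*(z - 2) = -7*s^2*z + 14*s^2 - 6*s*z^2 + 12*s*z + z^3 - 2*z^2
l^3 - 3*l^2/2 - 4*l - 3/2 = (l - 3)*(l + 1/2)*(l + 1)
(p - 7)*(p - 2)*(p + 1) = p^3 - 8*p^2 + 5*p + 14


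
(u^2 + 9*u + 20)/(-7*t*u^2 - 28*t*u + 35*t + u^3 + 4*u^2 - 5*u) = (-u - 4)/(7*t*u - 7*t - u^2 + u)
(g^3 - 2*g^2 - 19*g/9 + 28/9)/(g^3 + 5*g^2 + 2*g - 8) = (g^2 - g - 28/9)/(g^2 + 6*g + 8)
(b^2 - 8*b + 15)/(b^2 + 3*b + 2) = (b^2 - 8*b + 15)/(b^2 + 3*b + 2)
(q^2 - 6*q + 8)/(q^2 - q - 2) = (q - 4)/(q + 1)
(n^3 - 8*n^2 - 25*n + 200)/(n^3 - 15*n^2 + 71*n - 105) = (n^2 - 3*n - 40)/(n^2 - 10*n + 21)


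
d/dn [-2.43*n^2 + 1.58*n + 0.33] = 1.58 - 4.86*n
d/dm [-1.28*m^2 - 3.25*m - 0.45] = -2.56*m - 3.25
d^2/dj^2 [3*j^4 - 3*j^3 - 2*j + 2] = 18*j*(2*j - 1)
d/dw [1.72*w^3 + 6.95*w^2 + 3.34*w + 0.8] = 5.16*w^2 + 13.9*w + 3.34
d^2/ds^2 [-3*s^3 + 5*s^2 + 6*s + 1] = 10 - 18*s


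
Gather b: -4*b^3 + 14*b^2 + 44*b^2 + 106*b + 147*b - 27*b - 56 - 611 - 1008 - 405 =-4*b^3 + 58*b^2 + 226*b - 2080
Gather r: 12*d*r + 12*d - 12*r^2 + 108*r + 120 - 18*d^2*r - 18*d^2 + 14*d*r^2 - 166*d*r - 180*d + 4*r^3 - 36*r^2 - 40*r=-18*d^2 - 168*d + 4*r^3 + r^2*(14*d - 48) + r*(-18*d^2 - 154*d + 68) + 120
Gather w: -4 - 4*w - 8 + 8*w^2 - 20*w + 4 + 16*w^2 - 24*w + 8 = 24*w^2 - 48*w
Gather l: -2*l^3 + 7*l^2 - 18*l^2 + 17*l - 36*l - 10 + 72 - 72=-2*l^3 - 11*l^2 - 19*l - 10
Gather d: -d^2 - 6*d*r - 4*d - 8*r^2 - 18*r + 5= -d^2 + d*(-6*r - 4) - 8*r^2 - 18*r + 5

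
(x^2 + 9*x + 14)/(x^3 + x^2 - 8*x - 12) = (x + 7)/(x^2 - x - 6)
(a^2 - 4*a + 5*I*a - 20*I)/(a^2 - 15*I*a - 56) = (a^2 + a*(-4 + 5*I) - 20*I)/(a^2 - 15*I*a - 56)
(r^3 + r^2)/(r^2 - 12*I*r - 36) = r^2*(r + 1)/(r^2 - 12*I*r - 36)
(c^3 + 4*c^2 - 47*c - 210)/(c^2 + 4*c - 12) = (c^2 - 2*c - 35)/(c - 2)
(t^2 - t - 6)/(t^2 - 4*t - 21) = (-t^2 + t + 6)/(-t^2 + 4*t + 21)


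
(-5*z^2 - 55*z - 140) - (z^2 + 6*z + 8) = -6*z^2 - 61*z - 148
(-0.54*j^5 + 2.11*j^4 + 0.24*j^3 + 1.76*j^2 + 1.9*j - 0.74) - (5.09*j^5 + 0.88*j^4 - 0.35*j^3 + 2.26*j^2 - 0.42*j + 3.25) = -5.63*j^5 + 1.23*j^4 + 0.59*j^3 - 0.5*j^2 + 2.32*j - 3.99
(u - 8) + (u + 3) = 2*u - 5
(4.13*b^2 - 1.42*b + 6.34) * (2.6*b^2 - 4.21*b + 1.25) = 10.738*b^4 - 21.0793*b^3 + 27.6247*b^2 - 28.4664*b + 7.925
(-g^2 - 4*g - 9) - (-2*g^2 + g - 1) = g^2 - 5*g - 8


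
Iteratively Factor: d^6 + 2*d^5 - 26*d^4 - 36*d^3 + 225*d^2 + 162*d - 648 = (d + 4)*(d^5 - 2*d^4 - 18*d^3 + 36*d^2 + 81*d - 162) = (d + 3)*(d + 4)*(d^4 - 5*d^3 - 3*d^2 + 45*d - 54) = (d - 3)*(d + 3)*(d + 4)*(d^3 - 2*d^2 - 9*d + 18) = (d - 3)^2*(d + 3)*(d + 4)*(d^2 + d - 6) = (d - 3)^2*(d + 3)^2*(d + 4)*(d - 2)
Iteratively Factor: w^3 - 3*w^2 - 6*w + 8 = (w + 2)*(w^2 - 5*w + 4) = (w - 4)*(w + 2)*(w - 1)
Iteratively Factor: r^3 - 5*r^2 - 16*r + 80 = (r + 4)*(r^2 - 9*r + 20) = (r - 5)*(r + 4)*(r - 4)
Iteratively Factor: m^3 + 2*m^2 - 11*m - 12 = (m - 3)*(m^2 + 5*m + 4) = (m - 3)*(m + 4)*(m + 1)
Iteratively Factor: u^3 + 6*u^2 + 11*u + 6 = (u + 3)*(u^2 + 3*u + 2) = (u + 1)*(u + 3)*(u + 2)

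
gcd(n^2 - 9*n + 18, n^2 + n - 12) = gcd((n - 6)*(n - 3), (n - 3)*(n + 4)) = n - 3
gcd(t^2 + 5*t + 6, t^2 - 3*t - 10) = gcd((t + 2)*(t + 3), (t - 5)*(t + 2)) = t + 2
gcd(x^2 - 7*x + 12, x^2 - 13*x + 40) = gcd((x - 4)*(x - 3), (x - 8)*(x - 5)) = 1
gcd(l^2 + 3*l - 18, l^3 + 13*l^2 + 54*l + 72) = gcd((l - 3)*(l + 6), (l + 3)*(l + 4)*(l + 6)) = l + 6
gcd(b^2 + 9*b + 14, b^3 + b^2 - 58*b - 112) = b^2 + 9*b + 14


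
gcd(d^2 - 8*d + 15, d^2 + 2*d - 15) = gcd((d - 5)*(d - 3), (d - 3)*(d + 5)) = d - 3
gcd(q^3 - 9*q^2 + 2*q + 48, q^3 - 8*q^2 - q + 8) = q - 8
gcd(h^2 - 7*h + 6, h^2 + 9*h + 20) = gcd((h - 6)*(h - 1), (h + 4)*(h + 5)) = 1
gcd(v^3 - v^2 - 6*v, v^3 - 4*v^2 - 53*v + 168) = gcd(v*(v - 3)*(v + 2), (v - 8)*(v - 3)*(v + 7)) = v - 3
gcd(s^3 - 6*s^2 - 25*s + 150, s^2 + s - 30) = s - 5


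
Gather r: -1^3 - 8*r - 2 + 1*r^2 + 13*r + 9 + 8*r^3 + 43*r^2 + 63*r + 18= 8*r^3 + 44*r^2 + 68*r + 24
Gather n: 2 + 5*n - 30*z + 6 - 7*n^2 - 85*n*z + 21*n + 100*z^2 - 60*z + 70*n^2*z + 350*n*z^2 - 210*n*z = n^2*(70*z - 7) + n*(350*z^2 - 295*z + 26) + 100*z^2 - 90*z + 8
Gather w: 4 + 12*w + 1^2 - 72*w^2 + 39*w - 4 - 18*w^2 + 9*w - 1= -90*w^2 + 60*w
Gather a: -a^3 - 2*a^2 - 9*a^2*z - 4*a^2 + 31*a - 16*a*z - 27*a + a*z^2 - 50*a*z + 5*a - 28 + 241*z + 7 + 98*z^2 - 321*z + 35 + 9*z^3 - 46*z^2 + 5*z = -a^3 + a^2*(-9*z - 6) + a*(z^2 - 66*z + 9) + 9*z^3 + 52*z^2 - 75*z + 14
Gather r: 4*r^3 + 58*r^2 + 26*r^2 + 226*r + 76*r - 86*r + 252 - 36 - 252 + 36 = 4*r^3 + 84*r^2 + 216*r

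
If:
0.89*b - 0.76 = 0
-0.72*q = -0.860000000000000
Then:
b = 0.85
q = 1.19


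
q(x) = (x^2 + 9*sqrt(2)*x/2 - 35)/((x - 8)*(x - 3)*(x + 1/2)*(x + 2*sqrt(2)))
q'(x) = (2*x + 9*sqrt(2)/2)/((x - 8)*(x - 3)*(x + 1/2)*(x + 2*sqrt(2))) - (x^2 + 9*sqrt(2)*x/2 - 35)/((x - 8)*(x - 3)*(x + 1/2)*(x + 2*sqrt(2))^2) - (x^2 + 9*sqrt(2)*x/2 - 35)/((x - 8)*(x - 3)*(x + 1/2)^2*(x + 2*sqrt(2))) - (x^2 + 9*sqrt(2)*x/2 - 35)/((x - 8)*(x - 3)^2*(x + 1/2)*(x + 2*sqrt(2))) - (x^2 + 9*sqrt(2)*x/2 - 35)/((x - 8)^2*(x - 3)*(x + 1/2)*(x + 2*sqrt(2))) = ((x - 8)*(x - 3)*(x + 2*sqrt(2))*(2*x + 1)*(4*x + 9*sqrt(2)) + 2*(x - 8)*(x - 3)*(x + 2*sqrt(2))*(-2*x^2 - 9*sqrt(2)*x + 70) + (x - 8)*(x - 3)*(2*x + 1)*(-2*x^2 - 9*sqrt(2)*x + 70) + (x - 8)*(x + 2*sqrt(2))*(2*x + 1)*(-2*x^2 - 9*sqrt(2)*x + 70) + (x - 3)*(x + 2*sqrt(2))*(2*x + 1)*(-2*x^2 - 9*sqrt(2)*x + 70))/((x - 8)^2*(x - 3)^2*(x + 2*sqrt(2))^2*(2*x + 1)^2)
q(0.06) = -0.92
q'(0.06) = 1.70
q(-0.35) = -3.57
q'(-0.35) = 24.28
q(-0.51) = 54.85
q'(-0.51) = 5475.84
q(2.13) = -0.25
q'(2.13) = -0.03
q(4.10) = -0.06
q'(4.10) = -0.05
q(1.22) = -0.31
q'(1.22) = 0.14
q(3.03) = 2.12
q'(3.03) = -75.23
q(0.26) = -0.67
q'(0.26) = 0.90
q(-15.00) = 0.00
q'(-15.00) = 0.00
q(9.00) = 0.15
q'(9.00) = -0.17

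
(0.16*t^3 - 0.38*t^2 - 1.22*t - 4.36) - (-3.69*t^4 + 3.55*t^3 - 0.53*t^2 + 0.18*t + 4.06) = 3.69*t^4 - 3.39*t^3 + 0.15*t^2 - 1.4*t - 8.42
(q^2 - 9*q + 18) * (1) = q^2 - 9*q + 18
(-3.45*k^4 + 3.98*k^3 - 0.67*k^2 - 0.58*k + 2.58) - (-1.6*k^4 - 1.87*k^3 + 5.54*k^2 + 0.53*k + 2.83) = -1.85*k^4 + 5.85*k^3 - 6.21*k^2 - 1.11*k - 0.25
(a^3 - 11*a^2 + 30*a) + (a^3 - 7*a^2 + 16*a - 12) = 2*a^3 - 18*a^2 + 46*a - 12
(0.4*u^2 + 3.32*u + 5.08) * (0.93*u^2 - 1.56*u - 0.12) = 0.372*u^4 + 2.4636*u^3 - 0.5028*u^2 - 8.3232*u - 0.6096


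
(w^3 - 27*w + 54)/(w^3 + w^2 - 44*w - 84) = (w^2 - 6*w + 9)/(w^2 - 5*w - 14)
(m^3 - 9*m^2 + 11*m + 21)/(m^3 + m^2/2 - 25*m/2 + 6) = 2*(m^2 - 6*m - 7)/(2*m^2 + 7*m - 4)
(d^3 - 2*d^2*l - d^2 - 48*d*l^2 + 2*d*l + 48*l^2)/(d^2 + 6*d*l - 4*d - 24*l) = (d^2 - 8*d*l - d + 8*l)/(d - 4)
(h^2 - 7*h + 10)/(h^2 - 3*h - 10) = (h - 2)/(h + 2)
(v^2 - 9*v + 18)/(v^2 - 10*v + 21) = (v - 6)/(v - 7)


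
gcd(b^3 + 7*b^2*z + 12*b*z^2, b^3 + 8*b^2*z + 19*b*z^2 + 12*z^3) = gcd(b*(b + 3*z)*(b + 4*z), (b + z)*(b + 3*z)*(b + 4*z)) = b^2 + 7*b*z + 12*z^2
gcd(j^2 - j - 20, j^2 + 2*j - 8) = j + 4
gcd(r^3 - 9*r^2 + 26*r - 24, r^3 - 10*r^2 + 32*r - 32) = r^2 - 6*r + 8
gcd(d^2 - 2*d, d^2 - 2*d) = d^2 - 2*d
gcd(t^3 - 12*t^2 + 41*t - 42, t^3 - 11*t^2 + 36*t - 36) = t^2 - 5*t + 6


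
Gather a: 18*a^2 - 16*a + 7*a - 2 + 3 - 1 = 18*a^2 - 9*a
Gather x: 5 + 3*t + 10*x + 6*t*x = 3*t + x*(6*t + 10) + 5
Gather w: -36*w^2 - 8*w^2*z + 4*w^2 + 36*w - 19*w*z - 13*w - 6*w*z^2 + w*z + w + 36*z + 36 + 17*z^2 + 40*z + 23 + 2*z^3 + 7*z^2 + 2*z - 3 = w^2*(-8*z - 32) + w*(-6*z^2 - 18*z + 24) + 2*z^3 + 24*z^2 + 78*z + 56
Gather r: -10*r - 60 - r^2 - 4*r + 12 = -r^2 - 14*r - 48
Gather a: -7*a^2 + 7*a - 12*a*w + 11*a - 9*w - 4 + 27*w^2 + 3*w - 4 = -7*a^2 + a*(18 - 12*w) + 27*w^2 - 6*w - 8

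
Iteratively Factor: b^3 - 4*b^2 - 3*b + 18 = (b + 2)*(b^2 - 6*b + 9) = (b - 3)*(b + 2)*(b - 3)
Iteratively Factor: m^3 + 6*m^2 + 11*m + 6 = (m + 3)*(m^2 + 3*m + 2) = (m + 2)*(m + 3)*(m + 1)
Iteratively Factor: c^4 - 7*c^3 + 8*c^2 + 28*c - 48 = (c - 3)*(c^3 - 4*c^2 - 4*c + 16) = (c - 3)*(c - 2)*(c^2 - 2*c - 8) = (c - 3)*(c - 2)*(c + 2)*(c - 4)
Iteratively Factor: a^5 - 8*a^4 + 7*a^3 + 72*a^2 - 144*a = (a + 3)*(a^4 - 11*a^3 + 40*a^2 - 48*a) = (a - 3)*(a + 3)*(a^3 - 8*a^2 + 16*a) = (a - 4)*(a - 3)*(a + 3)*(a^2 - 4*a) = (a - 4)^2*(a - 3)*(a + 3)*(a)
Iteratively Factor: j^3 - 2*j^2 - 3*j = (j - 3)*(j^2 + j) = (j - 3)*(j + 1)*(j)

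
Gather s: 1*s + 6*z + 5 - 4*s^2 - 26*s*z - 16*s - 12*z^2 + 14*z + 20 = -4*s^2 + s*(-26*z - 15) - 12*z^2 + 20*z + 25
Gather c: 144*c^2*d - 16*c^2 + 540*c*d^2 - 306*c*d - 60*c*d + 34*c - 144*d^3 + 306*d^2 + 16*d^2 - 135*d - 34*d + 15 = c^2*(144*d - 16) + c*(540*d^2 - 366*d + 34) - 144*d^3 + 322*d^2 - 169*d + 15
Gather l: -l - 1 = -l - 1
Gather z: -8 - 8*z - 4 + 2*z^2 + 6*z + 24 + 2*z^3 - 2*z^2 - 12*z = 2*z^3 - 14*z + 12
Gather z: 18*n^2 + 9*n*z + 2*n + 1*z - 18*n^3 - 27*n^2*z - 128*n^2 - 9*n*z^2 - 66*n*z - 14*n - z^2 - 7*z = -18*n^3 - 110*n^2 - 12*n + z^2*(-9*n - 1) + z*(-27*n^2 - 57*n - 6)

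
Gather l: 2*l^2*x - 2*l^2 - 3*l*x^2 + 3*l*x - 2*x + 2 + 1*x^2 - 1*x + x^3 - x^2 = l^2*(2*x - 2) + l*(-3*x^2 + 3*x) + x^3 - 3*x + 2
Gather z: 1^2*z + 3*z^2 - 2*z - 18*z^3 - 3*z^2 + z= -18*z^3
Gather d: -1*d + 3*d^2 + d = 3*d^2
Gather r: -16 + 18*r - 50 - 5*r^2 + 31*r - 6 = -5*r^2 + 49*r - 72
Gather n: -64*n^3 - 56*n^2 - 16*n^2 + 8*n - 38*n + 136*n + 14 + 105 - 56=-64*n^3 - 72*n^2 + 106*n + 63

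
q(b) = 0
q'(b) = 0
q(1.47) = 0.00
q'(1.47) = 0.00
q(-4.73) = 0.00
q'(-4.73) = 0.00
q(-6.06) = 0.00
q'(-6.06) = 0.00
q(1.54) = 0.00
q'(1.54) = 0.00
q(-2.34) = 0.00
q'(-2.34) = 0.00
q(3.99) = 0.00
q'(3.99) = 0.00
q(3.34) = 0.00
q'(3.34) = 0.00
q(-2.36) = 0.00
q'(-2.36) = 0.00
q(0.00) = 0.00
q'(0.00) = 0.00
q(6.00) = 0.00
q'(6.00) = 0.00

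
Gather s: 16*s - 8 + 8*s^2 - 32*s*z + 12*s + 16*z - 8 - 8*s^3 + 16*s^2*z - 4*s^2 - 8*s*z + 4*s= -8*s^3 + s^2*(16*z + 4) + s*(32 - 40*z) + 16*z - 16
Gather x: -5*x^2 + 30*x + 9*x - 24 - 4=-5*x^2 + 39*x - 28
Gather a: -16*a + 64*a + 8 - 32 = 48*a - 24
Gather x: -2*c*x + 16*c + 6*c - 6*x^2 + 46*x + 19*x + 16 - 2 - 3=22*c - 6*x^2 + x*(65 - 2*c) + 11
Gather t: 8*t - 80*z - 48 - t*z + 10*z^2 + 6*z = t*(8 - z) + 10*z^2 - 74*z - 48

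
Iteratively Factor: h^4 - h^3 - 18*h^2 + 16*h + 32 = (h + 1)*(h^3 - 2*h^2 - 16*h + 32) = (h - 2)*(h + 1)*(h^2 - 16) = (h - 4)*(h - 2)*(h + 1)*(h + 4)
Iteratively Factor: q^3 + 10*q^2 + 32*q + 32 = (q + 4)*(q^2 + 6*q + 8) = (q + 4)^2*(q + 2)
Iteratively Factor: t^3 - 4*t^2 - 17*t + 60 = (t - 3)*(t^2 - t - 20) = (t - 5)*(t - 3)*(t + 4)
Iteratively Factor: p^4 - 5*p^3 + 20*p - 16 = (p + 2)*(p^3 - 7*p^2 + 14*p - 8) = (p - 1)*(p + 2)*(p^2 - 6*p + 8) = (p - 2)*(p - 1)*(p + 2)*(p - 4)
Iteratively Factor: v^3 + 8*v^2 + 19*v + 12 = (v + 4)*(v^2 + 4*v + 3) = (v + 1)*(v + 4)*(v + 3)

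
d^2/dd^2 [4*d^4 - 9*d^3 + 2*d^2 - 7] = 48*d^2 - 54*d + 4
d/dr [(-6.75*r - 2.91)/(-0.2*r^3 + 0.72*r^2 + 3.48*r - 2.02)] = (-2.7*r^3 + 3.114*r^2 + 4.1904*r + 23.7618)/(0.04*r^6 - 0.288*r^5 - 0.8736*r^4 + 5.8192*r^3 + 9.2016*r^2 - 14.0592*r + 4.0804)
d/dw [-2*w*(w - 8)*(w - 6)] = -6*w^2 + 56*w - 96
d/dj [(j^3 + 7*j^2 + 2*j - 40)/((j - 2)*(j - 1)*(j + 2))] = 2*(-4*j^2 - 22*j - 19)/(j^4 + 2*j^3 - 3*j^2 - 4*j + 4)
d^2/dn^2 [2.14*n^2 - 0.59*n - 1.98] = 4.28000000000000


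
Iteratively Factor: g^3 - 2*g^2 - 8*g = (g - 4)*(g^2 + 2*g) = (g - 4)*(g + 2)*(g)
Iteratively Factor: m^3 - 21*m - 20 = (m - 5)*(m^2 + 5*m + 4) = (m - 5)*(m + 1)*(m + 4)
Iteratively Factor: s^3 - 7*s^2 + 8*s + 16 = (s - 4)*(s^2 - 3*s - 4) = (s - 4)*(s + 1)*(s - 4)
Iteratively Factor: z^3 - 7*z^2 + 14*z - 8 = (z - 2)*(z^2 - 5*z + 4) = (z - 2)*(z - 1)*(z - 4)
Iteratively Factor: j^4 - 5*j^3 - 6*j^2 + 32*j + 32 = (j + 2)*(j^3 - 7*j^2 + 8*j + 16) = (j - 4)*(j + 2)*(j^2 - 3*j - 4) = (j - 4)^2*(j + 2)*(j + 1)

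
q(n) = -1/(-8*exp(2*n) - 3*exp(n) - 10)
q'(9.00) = 0.00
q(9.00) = 0.00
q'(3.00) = 0.00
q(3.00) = 0.00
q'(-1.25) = -0.02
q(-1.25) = 0.09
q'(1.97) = -0.00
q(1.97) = 0.00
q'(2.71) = -0.00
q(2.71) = 0.00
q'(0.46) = -0.04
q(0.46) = 0.03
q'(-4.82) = -0.00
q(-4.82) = 0.10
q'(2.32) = -0.00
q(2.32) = 0.00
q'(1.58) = -0.01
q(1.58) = 0.00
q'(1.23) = -0.02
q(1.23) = 0.01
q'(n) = -(16*exp(2*n) + 3*exp(n))/(-8*exp(2*n) - 3*exp(n) - 10)^2 = (-16*exp(n) - 3)*exp(n)/(8*exp(2*n) + 3*exp(n) + 10)^2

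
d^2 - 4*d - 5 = (d - 5)*(d + 1)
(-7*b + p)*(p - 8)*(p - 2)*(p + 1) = -7*b*p^3 + 63*b*p^2 - 42*b*p - 112*b + p^4 - 9*p^3 + 6*p^2 + 16*p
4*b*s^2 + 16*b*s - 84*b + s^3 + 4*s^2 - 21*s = (4*b + s)*(s - 3)*(s + 7)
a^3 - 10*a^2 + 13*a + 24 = (a - 8)*(a - 3)*(a + 1)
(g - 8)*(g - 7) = g^2 - 15*g + 56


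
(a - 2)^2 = a^2 - 4*a + 4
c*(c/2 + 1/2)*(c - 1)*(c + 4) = c^4/2 + 2*c^3 - c^2/2 - 2*c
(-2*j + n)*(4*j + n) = -8*j^2 + 2*j*n + n^2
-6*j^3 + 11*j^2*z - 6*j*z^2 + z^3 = (-3*j + z)*(-2*j + z)*(-j + z)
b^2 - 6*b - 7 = (b - 7)*(b + 1)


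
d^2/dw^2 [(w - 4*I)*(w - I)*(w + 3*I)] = 6*w - 4*I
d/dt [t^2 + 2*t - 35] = 2*t + 2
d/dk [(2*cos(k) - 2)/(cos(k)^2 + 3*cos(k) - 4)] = 2*sin(k)/(cos(k) + 4)^2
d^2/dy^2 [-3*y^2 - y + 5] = -6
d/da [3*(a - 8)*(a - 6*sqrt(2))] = 6*a - 18*sqrt(2) - 24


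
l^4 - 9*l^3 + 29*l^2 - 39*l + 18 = (l - 3)^2*(l - 2)*(l - 1)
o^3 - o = o*(o - 1)*(o + 1)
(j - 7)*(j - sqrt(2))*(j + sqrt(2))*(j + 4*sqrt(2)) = j^4 - 7*j^3 + 4*sqrt(2)*j^3 - 28*sqrt(2)*j^2 - 2*j^2 - 8*sqrt(2)*j + 14*j + 56*sqrt(2)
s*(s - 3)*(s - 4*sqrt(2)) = s^3 - 4*sqrt(2)*s^2 - 3*s^2 + 12*sqrt(2)*s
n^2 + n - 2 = (n - 1)*(n + 2)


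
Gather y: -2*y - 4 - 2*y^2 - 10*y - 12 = -2*y^2 - 12*y - 16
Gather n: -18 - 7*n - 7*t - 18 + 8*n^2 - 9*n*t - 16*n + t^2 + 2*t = 8*n^2 + n*(-9*t - 23) + t^2 - 5*t - 36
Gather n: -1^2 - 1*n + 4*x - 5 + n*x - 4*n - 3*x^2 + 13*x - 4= n*(x - 5) - 3*x^2 + 17*x - 10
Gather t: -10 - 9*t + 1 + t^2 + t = t^2 - 8*t - 9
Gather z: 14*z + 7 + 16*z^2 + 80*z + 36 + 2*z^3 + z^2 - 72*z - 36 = 2*z^3 + 17*z^2 + 22*z + 7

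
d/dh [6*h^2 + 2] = 12*h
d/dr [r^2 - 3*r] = 2*r - 3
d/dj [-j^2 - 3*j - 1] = -2*j - 3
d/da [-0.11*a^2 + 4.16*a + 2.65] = 4.16 - 0.22*a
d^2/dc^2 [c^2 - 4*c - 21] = 2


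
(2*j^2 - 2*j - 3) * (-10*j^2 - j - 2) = -20*j^4 + 18*j^3 + 28*j^2 + 7*j + 6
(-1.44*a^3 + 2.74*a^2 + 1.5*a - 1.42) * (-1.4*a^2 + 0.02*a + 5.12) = 2.016*a^5 - 3.8648*a^4 - 9.418*a^3 + 16.0468*a^2 + 7.6516*a - 7.2704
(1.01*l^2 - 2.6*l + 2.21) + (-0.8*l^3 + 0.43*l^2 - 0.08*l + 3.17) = -0.8*l^3 + 1.44*l^2 - 2.68*l + 5.38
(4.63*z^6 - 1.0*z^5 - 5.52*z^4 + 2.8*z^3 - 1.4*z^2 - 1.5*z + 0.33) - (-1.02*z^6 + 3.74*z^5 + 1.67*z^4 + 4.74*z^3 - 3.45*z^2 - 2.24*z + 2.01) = 5.65*z^6 - 4.74*z^5 - 7.19*z^4 - 1.94*z^3 + 2.05*z^2 + 0.74*z - 1.68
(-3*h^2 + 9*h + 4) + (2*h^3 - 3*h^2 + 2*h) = 2*h^3 - 6*h^2 + 11*h + 4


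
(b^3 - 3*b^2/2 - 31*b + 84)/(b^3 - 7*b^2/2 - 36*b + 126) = (b - 4)/(b - 6)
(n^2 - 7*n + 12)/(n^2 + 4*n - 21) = (n - 4)/(n + 7)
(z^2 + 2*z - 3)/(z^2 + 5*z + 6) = (z - 1)/(z + 2)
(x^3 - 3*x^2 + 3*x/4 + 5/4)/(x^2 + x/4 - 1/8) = 2*(2*x^2 - 7*x + 5)/(4*x - 1)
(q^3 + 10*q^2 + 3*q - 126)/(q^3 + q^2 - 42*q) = (q^2 + 3*q - 18)/(q*(q - 6))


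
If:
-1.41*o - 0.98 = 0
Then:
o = -0.70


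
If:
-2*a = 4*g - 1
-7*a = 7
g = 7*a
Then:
No Solution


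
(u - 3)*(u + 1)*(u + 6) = u^3 + 4*u^2 - 15*u - 18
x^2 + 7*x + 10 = (x + 2)*(x + 5)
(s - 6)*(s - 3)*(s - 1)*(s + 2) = s^4 - 8*s^3 + 7*s^2 + 36*s - 36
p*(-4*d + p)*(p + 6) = -4*d*p^2 - 24*d*p + p^3 + 6*p^2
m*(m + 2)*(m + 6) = m^3 + 8*m^2 + 12*m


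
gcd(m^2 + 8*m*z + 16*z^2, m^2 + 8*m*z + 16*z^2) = m^2 + 8*m*z + 16*z^2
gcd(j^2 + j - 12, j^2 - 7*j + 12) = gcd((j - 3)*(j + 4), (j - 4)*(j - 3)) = j - 3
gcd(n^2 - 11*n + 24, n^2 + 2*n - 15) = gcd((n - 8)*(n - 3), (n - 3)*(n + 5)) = n - 3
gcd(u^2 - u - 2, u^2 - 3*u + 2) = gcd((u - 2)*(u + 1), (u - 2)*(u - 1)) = u - 2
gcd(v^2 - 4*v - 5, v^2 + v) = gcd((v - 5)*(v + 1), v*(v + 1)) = v + 1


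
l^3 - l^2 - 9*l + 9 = (l - 3)*(l - 1)*(l + 3)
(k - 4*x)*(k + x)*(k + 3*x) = k^3 - 13*k*x^2 - 12*x^3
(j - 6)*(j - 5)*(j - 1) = j^3 - 12*j^2 + 41*j - 30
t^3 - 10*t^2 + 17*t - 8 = (t - 8)*(t - 1)^2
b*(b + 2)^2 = b^3 + 4*b^2 + 4*b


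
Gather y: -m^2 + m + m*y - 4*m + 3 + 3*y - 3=-m^2 - 3*m + y*(m + 3)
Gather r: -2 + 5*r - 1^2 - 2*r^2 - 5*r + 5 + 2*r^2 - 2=0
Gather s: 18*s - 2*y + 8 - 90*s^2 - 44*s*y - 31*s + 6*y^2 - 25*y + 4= -90*s^2 + s*(-44*y - 13) + 6*y^2 - 27*y + 12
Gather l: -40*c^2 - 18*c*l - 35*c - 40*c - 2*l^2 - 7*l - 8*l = -40*c^2 - 75*c - 2*l^2 + l*(-18*c - 15)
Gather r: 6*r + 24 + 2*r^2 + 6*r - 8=2*r^2 + 12*r + 16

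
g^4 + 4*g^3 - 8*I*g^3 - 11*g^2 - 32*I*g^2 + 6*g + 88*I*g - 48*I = (g + 6)*(g - 8*I)*(-I*g + I)*(I*g - I)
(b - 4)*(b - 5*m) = b^2 - 5*b*m - 4*b + 20*m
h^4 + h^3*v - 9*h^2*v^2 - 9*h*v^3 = h*(h - 3*v)*(h + v)*(h + 3*v)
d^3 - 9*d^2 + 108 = (d - 6)^2*(d + 3)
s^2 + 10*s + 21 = (s + 3)*(s + 7)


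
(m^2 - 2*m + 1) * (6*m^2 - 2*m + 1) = 6*m^4 - 14*m^3 + 11*m^2 - 4*m + 1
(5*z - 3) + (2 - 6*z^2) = -6*z^2 + 5*z - 1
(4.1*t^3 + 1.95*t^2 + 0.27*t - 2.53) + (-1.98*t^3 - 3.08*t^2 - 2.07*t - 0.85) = 2.12*t^3 - 1.13*t^2 - 1.8*t - 3.38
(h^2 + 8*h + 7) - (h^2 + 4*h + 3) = 4*h + 4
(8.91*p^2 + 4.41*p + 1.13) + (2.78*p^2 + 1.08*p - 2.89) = 11.69*p^2 + 5.49*p - 1.76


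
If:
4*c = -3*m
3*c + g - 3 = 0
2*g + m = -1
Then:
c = 21/22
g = 3/22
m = -14/11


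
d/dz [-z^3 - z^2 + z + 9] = -3*z^2 - 2*z + 1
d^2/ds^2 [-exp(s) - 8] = -exp(s)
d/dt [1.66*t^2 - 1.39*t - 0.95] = 3.32*t - 1.39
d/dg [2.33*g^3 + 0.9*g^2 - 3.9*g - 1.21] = 6.99*g^2 + 1.8*g - 3.9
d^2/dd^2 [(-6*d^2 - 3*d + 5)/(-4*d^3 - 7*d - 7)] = 4*(48*d^6 + 72*d^5 - 492*d^4 - 630*d^3 - 462*d^2 + 210*d - 49)/(64*d^9 + 336*d^7 + 336*d^6 + 588*d^5 + 1176*d^4 + 931*d^3 + 1029*d^2 + 1029*d + 343)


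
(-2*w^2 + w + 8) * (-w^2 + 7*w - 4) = 2*w^4 - 15*w^3 + 7*w^2 + 52*w - 32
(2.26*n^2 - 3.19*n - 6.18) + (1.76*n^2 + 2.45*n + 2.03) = 4.02*n^2 - 0.74*n - 4.15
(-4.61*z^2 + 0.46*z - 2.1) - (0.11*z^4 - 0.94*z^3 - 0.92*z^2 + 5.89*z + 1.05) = -0.11*z^4 + 0.94*z^3 - 3.69*z^2 - 5.43*z - 3.15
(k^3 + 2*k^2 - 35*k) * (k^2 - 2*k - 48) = k^5 - 87*k^3 - 26*k^2 + 1680*k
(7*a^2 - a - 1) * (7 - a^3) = -7*a^5 + a^4 + a^3 + 49*a^2 - 7*a - 7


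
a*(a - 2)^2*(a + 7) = a^4 + 3*a^3 - 24*a^2 + 28*a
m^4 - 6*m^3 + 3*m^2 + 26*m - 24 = (m - 4)*(m - 3)*(m - 1)*(m + 2)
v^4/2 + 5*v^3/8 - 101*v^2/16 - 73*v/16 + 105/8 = (v/2 + 1)*(v - 3)*(v - 5/4)*(v + 7/2)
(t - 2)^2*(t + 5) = t^3 + t^2 - 16*t + 20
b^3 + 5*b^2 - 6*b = b*(b - 1)*(b + 6)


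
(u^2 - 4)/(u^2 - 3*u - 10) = (u - 2)/(u - 5)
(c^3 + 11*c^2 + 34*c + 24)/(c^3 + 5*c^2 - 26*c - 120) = (c + 1)/(c - 5)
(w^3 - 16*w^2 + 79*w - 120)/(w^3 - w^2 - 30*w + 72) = (w^2 - 13*w + 40)/(w^2 + 2*w - 24)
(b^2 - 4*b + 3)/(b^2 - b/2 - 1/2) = 2*(b - 3)/(2*b + 1)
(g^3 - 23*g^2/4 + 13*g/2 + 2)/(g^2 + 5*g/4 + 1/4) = (g^2 - 6*g + 8)/(g + 1)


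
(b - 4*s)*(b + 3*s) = b^2 - b*s - 12*s^2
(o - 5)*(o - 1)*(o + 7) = o^3 + o^2 - 37*o + 35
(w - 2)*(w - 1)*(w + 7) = w^3 + 4*w^2 - 19*w + 14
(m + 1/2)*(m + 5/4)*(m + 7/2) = m^3 + 21*m^2/4 + 27*m/4 + 35/16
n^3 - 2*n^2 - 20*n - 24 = (n - 6)*(n + 2)^2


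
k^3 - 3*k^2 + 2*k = k*(k - 2)*(k - 1)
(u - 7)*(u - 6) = u^2 - 13*u + 42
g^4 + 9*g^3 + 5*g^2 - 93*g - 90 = (g - 3)*(g + 1)*(g + 5)*(g + 6)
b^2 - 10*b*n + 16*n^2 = (b - 8*n)*(b - 2*n)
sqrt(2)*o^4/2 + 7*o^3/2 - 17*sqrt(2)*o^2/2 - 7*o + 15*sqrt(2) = (o - 3*sqrt(2)/2)*(o - sqrt(2))*(o + 5*sqrt(2))*(sqrt(2)*o/2 + 1)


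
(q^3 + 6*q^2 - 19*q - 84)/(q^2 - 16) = (q^2 + 10*q + 21)/(q + 4)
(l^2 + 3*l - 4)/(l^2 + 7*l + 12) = (l - 1)/(l + 3)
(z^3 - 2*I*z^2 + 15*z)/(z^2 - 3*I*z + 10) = z*(z + 3*I)/(z + 2*I)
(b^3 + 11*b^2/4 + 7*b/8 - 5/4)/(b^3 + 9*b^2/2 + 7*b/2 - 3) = (b + 5/4)/(b + 3)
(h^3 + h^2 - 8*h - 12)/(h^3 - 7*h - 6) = (h + 2)/(h + 1)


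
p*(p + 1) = p^2 + p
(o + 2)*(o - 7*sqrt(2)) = o^2 - 7*sqrt(2)*o + 2*o - 14*sqrt(2)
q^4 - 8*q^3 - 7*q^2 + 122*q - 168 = (q - 7)*(q - 3)*(q - 2)*(q + 4)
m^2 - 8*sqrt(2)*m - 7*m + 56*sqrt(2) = (m - 7)*(m - 8*sqrt(2))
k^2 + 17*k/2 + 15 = (k + 5/2)*(k + 6)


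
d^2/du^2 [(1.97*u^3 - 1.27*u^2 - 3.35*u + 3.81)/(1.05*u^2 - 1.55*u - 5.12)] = (-3.5527136788005e-15*u^5 - 7.105427357601e-15*u^4 + 19.12669*u^3 + 78.04155*u^2 + 164.591958*u + 45.858794)/(1.157625*u^6 - 5.126625*u^5 - 9.366525*u^4 + 46.272925*u^3 + 45.67296*u^2 - 121.89696*u - 134.217728)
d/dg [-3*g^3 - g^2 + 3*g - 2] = -9*g^2 - 2*g + 3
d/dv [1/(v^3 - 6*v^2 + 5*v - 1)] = (-3*v^2 + 12*v - 5)/(v^3 - 6*v^2 + 5*v - 1)^2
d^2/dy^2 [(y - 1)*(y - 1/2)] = 2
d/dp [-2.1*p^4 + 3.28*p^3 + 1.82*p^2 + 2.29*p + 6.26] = -8.4*p^3 + 9.84*p^2 + 3.64*p + 2.29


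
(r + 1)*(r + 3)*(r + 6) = r^3 + 10*r^2 + 27*r + 18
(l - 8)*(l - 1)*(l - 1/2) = l^3 - 19*l^2/2 + 25*l/2 - 4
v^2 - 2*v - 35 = (v - 7)*(v + 5)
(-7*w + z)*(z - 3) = -7*w*z + 21*w + z^2 - 3*z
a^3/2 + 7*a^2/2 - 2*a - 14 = (a/2 + 1)*(a - 2)*(a + 7)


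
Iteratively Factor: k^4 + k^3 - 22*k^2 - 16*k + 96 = (k + 4)*(k^3 - 3*k^2 - 10*k + 24) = (k - 4)*(k + 4)*(k^2 + k - 6) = (k - 4)*(k - 2)*(k + 4)*(k + 3)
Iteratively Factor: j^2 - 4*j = (j - 4)*(j)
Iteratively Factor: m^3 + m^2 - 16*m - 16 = (m + 1)*(m^2 - 16) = (m + 1)*(m + 4)*(m - 4)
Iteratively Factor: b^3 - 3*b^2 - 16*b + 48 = (b - 3)*(b^2 - 16) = (b - 3)*(b + 4)*(b - 4)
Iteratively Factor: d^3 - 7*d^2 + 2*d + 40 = (d - 5)*(d^2 - 2*d - 8) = (d - 5)*(d + 2)*(d - 4)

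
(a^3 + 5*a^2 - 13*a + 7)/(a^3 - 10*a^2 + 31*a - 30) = (a^3 + 5*a^2 - 13*a + 7)/(a^3 - 10*a^2 + 31*a - 30)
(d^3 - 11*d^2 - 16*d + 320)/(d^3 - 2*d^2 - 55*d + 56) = (d^2 - 3*d - 40)/(d^2 + 6*d - 7)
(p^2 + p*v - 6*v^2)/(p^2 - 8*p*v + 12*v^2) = (p + 3*v)/(p - 6*v)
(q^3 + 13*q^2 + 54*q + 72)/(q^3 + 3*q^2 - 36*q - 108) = (q + 4)/(q - 6)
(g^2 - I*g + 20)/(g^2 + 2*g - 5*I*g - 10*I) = (g + 4*I)/(g + 2)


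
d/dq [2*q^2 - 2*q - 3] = 4*q - 2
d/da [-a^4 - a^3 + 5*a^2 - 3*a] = -4*a^3 - 3*a^2 + 10*a - 3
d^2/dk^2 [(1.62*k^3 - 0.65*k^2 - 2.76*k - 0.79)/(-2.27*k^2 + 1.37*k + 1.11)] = (18.241894*k^3 + 19.470372*k^2 + 15.009294*k + 0.154094000000001)/(11.697083*k^6 - 21.178419*k^5 - 4.377468*k^4 + 18.140581*k^3 + 2.140524*k^2 - 5.063931*k - 1.367631)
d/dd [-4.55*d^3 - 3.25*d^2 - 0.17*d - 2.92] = -13.65*d^2 - 6.5*d - 0.17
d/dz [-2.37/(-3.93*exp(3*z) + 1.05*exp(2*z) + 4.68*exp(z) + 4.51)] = (-27.9423*exp(2*z) + 4.977*exp(z) + 11.0916)*exp(z)/(-3.93*exp(3*z) + 1.05*exp(2*z) + 4.68*exp(z) + 4.51)^2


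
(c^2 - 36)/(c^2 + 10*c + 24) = (c - 6)/(c + 4)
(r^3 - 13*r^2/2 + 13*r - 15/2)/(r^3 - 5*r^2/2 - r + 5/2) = (r - 3)/(r + 1)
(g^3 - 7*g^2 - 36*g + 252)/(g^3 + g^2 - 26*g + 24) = (g^2 - 13*g + 42)/(g^2 - 5*g + 4)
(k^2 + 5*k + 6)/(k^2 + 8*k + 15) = (k + 2)/(k + 5)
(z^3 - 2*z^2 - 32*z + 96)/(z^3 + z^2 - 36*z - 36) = (z^2 - 8*z + 16)/(z^2 - 5*z - 6)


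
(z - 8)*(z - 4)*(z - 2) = z^3 - 14*z^2 + 56*z - 64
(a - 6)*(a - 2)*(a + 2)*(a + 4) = a^4 - 2*a^3 - 28*a^2 + 8*a + 96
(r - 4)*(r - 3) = r^2 - 7*r + 12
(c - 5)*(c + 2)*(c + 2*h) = c^3 + 2*c^2*h - 3*c^2 - 6*c*h - 10*c - 20*h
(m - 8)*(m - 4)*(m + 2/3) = m^3 - 34*m^2/3 + 24*m + 64/3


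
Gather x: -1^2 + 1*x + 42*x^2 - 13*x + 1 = 42*x^2 - 12*x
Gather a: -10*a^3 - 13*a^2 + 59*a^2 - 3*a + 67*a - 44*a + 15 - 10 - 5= -10*a^3 + 46*a^2 + 20*a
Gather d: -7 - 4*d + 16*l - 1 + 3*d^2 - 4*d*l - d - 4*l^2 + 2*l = 3*d^2 + d*(-4*l - 5) - 4*l^2 + 18*l - 8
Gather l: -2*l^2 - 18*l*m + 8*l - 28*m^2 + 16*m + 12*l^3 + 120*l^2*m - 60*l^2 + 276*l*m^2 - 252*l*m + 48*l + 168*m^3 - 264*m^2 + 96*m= 12*l^3 + l^2*(120*m - 62) + l*(276*m^2 - 270*m + 56) + 168*m^3 - 292*m^2 + 112*m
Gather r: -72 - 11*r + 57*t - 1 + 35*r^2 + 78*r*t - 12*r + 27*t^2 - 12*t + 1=35*r^2 + r*(78*t - 23) + 27*t^2 + 45*t - 72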